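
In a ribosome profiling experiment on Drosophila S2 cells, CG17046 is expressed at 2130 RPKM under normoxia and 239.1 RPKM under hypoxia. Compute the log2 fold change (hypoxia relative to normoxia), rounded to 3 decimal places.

Fold change = 239.1 / 2130 = 0.1123
log2(0.1123) = -3.1552

-3.155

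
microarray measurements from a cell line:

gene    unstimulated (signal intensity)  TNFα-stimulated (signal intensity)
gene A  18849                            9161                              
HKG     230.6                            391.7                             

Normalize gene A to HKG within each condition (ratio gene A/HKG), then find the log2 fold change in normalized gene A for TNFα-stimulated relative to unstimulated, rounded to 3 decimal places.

gene A/HKG (unstimulated) = 18849 / 230.6 = 81.739
gene A/HKG (TNFα-stimulated) = 9161 / 391.7 = 23.388
Fold change = 23.388 / 81.739 = 0.2861
log2(0.2861) = -1.8053

-1.805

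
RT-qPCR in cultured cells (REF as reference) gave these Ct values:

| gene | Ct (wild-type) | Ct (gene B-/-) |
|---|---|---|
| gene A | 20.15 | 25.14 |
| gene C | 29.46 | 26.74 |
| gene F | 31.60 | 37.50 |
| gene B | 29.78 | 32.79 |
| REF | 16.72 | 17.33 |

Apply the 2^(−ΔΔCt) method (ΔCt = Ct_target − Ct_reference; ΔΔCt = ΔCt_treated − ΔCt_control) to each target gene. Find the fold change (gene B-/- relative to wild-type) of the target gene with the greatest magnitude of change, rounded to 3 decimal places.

gene A: ΔΔCt = (25.14−17.33) − (20.15−16.72) = 7.81 − 3.43 = 4.38; fold change = 2^-4.38 = 0.048
gene C: ΔΔCt = (26.74−17.33) − (29.46−16.72) = 9.41 − 12.74 = -3.33; fold change = 2^3.33 = 10.056
gene F: ΔΔCt = (37.50−17.33) − (31.60−16.72) = 20.17 − 14.88 = 5.29; fold change = 2^-5.29 = 0.026
gene B: ΔΔCt = (32.79−17.33) − (29.78−16.72) = 15.46 − 13.06 = 2.40; fold change = 2^-2.40 = 0.189
gene F has the largest |ΔΔCt| = 5.29.

0.026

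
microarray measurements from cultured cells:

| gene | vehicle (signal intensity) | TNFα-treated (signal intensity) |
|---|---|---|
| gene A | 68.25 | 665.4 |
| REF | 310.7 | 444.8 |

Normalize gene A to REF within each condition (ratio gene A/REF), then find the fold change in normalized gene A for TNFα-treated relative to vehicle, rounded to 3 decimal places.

gene A/REF (vehicle) = 68.25 / 310.7 = 0.21967
gene A/REF (TNFα-treated) = 665.4 / 444.8 = 1.496
Fold change = 1.496 / 0.21967 = 6.8101

6.810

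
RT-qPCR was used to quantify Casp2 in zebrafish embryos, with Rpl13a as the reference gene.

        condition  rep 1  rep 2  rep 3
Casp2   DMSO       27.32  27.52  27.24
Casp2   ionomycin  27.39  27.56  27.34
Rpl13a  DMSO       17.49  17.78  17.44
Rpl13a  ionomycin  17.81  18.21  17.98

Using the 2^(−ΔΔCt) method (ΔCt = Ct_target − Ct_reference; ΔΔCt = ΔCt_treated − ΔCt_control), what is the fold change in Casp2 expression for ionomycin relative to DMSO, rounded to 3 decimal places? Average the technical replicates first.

Mean Ct: Casp2 DMSO 27.360; Casp2 ionomycin 27.430; Rpl13a DMSO 17.570; Rpl13a ionomycin 18.000
ΔCt(DMSO) = 27.360 − 17.570 = 9.790
ΔCt(ionomycin) = 27.430 − 18.000 = 9.430
ΔΔCt = 9.430 − 9.790 = -0.360
Fold change = 2^(−(-0.360)) = 2^0.360 = 1.2834

1.283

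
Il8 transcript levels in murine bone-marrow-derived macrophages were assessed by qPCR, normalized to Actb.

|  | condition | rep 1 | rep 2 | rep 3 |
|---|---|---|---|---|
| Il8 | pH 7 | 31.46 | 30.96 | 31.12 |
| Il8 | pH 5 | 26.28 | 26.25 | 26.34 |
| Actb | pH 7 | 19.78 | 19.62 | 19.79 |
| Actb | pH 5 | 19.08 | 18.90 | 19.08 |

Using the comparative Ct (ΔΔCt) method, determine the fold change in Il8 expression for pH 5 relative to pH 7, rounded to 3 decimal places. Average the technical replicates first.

Mean Ct: Il8 pH 7 31.180; Il8 pH 5 26.290; Actb pH 7 19.730; Actb pH 5 19.020
ΔCt(pH 7) = 31.180 − 19.730 = 11.450
ΔCt(pH 5) = 26.290 − 19.020 = 7.270
ΔΔCt = 7.270 − 11.450 = -4.180
Fold change = 2^(−(-4.180)) = 2^4.180 = 18.1261

18.126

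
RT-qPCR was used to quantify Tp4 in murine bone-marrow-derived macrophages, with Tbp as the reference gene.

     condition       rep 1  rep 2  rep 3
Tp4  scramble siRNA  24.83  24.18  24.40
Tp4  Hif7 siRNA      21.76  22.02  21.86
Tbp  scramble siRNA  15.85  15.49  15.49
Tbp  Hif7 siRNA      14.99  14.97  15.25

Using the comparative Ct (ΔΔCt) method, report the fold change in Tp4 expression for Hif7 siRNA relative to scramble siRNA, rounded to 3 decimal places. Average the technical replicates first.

Mean Ct: Tp4 scramble siRNA 24.470; Tp4 Hif7 siRNA 21.880; Tbp scramble siRNA 15.610; Tbp Hif7 siRNA 15.070
ΔCt(scramble siRNA) = 24.470 − 15.610 = 8.860
ΔCt(Hif7 siRNA) = 21.880 − 15.070 = 6.810
ΔΔCt = 6.810 − 8.860 = -2.050
Fold change = 2^(−(-2.050)) = 2^2.050 = 4.1411

4.141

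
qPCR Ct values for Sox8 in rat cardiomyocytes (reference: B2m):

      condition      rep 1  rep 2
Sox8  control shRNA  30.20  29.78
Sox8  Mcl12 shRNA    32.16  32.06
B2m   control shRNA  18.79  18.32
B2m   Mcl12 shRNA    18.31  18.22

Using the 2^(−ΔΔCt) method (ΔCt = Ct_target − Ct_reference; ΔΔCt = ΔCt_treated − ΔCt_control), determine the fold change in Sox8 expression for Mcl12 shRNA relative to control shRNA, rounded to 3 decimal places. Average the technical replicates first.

0.188

Mean Ct: Sox8 control shRNA 29.990; Sox8 Mcl12 shRNA 32.110; B2m control shRNA 18.555; B2m Mcl12 shRNA 18.265
ΔCt(control shRNA) = 29.990 − 18.555 = 11.435
ΔCt(Mcl12 shRNA) = 32.110 − 18.265 = 13.845
ΔΔCt = 13.845 − 11.435 = 2.410
Fold change = 2^(−2.410) = 0.1882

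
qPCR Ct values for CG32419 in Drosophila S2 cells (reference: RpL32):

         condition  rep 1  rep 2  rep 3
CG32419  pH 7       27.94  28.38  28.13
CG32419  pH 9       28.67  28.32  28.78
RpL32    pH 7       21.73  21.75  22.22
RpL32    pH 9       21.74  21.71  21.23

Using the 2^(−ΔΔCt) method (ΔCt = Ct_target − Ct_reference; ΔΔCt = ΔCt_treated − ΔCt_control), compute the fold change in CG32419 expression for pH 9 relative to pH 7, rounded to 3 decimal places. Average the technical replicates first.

0.582

Mean Ct: CG32419 pH 7 28.150; CG32419 pH 9 28.590; RpL32 pH 7 21.900; RpL32 pH 9 21.560
ΔCt(pH 7) = 28.150 − 21.900 = 6.250
ΔCt(pH 9) = 28.590 − 21.560 = 7.030
ΔΔCt = 7.030 − 6.250 = 0.780
Fold change = 2^(−0.780) = 0.5824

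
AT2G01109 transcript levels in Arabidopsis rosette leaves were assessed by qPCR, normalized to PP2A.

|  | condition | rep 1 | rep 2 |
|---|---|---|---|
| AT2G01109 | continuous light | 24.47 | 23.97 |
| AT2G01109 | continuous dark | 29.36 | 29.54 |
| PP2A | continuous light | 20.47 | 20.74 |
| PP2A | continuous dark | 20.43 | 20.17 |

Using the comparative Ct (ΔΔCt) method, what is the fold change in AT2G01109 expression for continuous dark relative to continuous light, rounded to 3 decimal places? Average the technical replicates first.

Mean Ct: AT2G01109 continuous light 24.220; AT2G01109 continuous dark 29.450; PP2A continuous light 20.605; PP2A continuous dark 20.300
ΔCt(continuous light) = 24.220 − 20.605 = 3.615
ΔCt(continuous dark) = 29.450 − 20.300 = 9.150
ΔΔCt = 9.150 − 3.615 = 5.535
Fold change = 2^(−5.535) = 0.0216

0.022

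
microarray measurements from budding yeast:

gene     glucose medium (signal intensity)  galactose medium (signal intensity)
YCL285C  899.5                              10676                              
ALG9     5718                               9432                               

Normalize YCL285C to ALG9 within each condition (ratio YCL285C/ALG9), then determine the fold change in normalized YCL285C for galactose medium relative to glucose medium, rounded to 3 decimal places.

YCL285C/ALG9 (glucose medium) = 899.5 / 5718 = 0.15731
YCL285C/ALG9 (galactose medium) = 10676 / 9432 = 1.1319
Fold change = 1.1319 / 0.15731 = 7.1953

7.195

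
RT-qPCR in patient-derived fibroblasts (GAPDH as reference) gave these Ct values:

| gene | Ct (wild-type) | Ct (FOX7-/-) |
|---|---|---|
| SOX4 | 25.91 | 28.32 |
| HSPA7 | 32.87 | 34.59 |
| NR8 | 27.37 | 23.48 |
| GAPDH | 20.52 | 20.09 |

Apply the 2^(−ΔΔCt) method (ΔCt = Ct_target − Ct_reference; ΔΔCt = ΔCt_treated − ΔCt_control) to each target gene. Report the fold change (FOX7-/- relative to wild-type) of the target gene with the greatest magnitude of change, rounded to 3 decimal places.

SOX4: ΔΔCt = (28.32−20.09) − (25.91−20.52) = 8.23 − 5.39 = 2.84; fold change = 2^-2.84 = 0.140
HSPA7: ΔΔCt = (34.59−20.09) − (32.87−20.52) = 14.50 − 12.35 = 2.15; fold change = 2^-2.15 = 0.225
NR8: ΔΔCt = (23.48−20.09) − (27.37−20.52) = 3.39 − 6.85 = -3.46; fold change = 2^3.46 = 11.004
NR8 has the largest |ΔΔCt| = 3.46.

11.004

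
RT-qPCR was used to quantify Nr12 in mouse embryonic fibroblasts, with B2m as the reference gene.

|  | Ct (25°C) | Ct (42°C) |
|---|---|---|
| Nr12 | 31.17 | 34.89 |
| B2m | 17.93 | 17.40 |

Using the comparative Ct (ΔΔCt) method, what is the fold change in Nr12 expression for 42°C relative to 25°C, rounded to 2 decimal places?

ΔCt(25°C) = 31.170 − 17.930 = 13.240
ΔCt(42°C) = 34.890 − 17.400 = 17.490
ΔΔCt = 17.490 − 13.240 = 4.250
Fold change = 2^(−4.250) = 0.053

0.05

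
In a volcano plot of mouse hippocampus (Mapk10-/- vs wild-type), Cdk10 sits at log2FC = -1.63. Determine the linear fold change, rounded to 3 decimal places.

0.323

Fold change = 2^(-1.63) = 0.3231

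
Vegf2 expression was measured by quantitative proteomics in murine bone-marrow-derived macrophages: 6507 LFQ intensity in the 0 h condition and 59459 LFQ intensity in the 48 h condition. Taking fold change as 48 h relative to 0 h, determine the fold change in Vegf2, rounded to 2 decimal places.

Fold change = 59459 / 6507 = 9.138
Vegf2 is upregulated.

9.14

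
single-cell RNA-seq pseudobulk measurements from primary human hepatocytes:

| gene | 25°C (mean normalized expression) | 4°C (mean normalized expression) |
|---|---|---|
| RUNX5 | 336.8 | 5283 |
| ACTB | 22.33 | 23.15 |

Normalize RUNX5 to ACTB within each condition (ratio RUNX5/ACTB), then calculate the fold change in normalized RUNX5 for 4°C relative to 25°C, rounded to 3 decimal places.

RUNX5/ACTB (25°C) = 336.8 / 22.33 = 15.083
RUNX5/ACTB (4°C) = 5283 / 23.15 = 228.21
Fold change = 228.21 / 15.083 = 15.1303

15.130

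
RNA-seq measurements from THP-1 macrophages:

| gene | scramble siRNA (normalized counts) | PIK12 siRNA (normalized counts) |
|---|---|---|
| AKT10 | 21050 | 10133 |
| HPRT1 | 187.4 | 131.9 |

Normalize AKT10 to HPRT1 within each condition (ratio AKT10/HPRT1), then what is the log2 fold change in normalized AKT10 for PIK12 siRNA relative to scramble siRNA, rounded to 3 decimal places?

AKT10/HPRT1 (scramble siRNA) = 21050 / 187.4 = 112.33
AKT10/HPRT1 (PIK12 siRNA) = 10133 / 131.9 = 76.823
Fold change = 76.823 / 112.33 = 0.6839
log2(0.6839) = -0.5481

-0.548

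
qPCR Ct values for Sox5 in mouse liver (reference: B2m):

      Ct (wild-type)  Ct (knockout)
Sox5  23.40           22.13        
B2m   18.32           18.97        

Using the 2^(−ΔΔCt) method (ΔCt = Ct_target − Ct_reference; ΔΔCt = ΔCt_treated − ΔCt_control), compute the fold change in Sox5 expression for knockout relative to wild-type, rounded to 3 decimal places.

ΔCt(wild-type) = 23.400 − 18.320 = 5.080
ΔCt(knockout) = 22.130 − 18.970 = 3.160
ΔΔCt = 3.160 − 5.080 = -1.920
Fold change = 2^(−(-1.920)) = 2^1.920 = 3.7842

3.784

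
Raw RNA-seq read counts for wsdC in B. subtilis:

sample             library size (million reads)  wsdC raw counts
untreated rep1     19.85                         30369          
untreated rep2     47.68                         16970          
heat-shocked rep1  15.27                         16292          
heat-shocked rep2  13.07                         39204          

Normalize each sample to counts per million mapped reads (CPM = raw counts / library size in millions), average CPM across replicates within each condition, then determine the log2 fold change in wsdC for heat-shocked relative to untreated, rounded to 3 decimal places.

1.109

CPM(untreated rep1) = 30369 / 19.85 = 1529.9244
CPM(untreated rep2) = 16970 / 47.68 = 355.9144
CPM(heat-shocked rep1) = 16292 / 15.27 = 1066.9286
CPM(heat-shocked rep2) = 39204 / 13.07 = 2999.5409
mean CPM(untreated) = 942.9194; mean CPM(heat-shocked) = 2033.2348
Fold change = 2033.2348 / 942.9194 = 2.15632
log2(2.15632) = 1.1086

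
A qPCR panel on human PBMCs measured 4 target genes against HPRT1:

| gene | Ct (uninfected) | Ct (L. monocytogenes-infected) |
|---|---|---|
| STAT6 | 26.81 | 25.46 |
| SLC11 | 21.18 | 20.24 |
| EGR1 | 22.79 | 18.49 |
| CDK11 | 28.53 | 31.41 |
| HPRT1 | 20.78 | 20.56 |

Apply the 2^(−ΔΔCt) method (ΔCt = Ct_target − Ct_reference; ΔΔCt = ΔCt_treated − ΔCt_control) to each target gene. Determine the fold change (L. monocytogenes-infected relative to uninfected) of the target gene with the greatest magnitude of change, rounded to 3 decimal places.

STAT6: ΔΔCt = (25.46−20.56) − (26.81−20.78) = 4.90 − 6.03 = -1.13; fold change = 2^1.13 = 2.189
SLC11: ΔΔCt = (20.24−20.56) − (21.18−20.78) = -0.32 − 0.40 = -0.72; fold change = 2^0.72 = 1.647
EGR1: ΔΔCt = (18.49−20.56) − (22.79−20.78) = -2.07 − 2.01 = -4.08; fold change = 2^4.08 = 16.912
CDK11: ΔΔCt = (31.41−20.56) − (28.53−20.78) = 10.85 − 7.75 = 3.10; fold change = 2^-3.10 = 0.117
EGR1 has the largest |ΔΔCt| = 4.08.

16.912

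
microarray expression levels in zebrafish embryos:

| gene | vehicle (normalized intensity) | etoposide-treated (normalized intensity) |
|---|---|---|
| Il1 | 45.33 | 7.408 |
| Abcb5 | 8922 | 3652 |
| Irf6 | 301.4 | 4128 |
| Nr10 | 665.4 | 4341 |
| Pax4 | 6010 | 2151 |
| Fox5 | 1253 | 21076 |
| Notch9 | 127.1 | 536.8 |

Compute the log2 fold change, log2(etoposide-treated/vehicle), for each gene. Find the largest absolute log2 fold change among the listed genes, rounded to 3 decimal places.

4.072

log2(7.408/45.33) = -2.613  (Il1)
log2(3652/8922) = -1.289  (Abcb5)
log2(4128/301.4) = 3.776  (Irf6)
log2(4341/665.4) = 2.706  (Nr10)
log2(2151/6010) = -1.482  (Pax4)
log2(21076/1253) = 4.072  (Fox5)
log2(536.8/127.1) = 2.078  (Notch9)
The largest magnitude belongs to Fox5.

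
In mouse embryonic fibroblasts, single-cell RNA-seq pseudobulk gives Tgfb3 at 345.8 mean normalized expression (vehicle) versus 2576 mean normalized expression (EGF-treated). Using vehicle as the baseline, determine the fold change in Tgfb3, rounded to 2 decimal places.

7.45

Fold change = 2576 / 345.8 = 7.449
Tgfb3 is upregulated.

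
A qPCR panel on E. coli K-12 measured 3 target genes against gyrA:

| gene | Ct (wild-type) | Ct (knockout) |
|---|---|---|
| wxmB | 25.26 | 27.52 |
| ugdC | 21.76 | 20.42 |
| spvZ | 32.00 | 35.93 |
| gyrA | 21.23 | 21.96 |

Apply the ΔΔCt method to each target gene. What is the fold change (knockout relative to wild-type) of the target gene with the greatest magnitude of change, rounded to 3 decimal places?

0.109

wxmB: ΔΔCt = (27.52−21.96) − (25.26−21.23) = 5.56 − 4.03 = 1.53; fold change = 2^-1.53 = 0.346
ugdC: ΔΔCt = (20.42−21.96) − (21.76−21.23) = -1.54 − 0.53 = -2.07; fold change = 2^2.07 = 4.199
spvZ: ΔΔCt = (35.93−21.96) − (32.00−21.23) = 13.97 − 10.77 = 3.20; fold change = 2^-3.20 = 0.109
spvZ has the largest |ΔΔCt| = 3.20.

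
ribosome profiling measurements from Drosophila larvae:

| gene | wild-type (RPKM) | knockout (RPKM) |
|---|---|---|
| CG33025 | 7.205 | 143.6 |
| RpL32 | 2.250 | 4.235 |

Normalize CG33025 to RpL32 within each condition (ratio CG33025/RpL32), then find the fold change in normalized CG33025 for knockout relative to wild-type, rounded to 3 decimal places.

10.589

CG33025/RpL32 (wild-type) = 7.205 / 2.250 = 3.2022
CG33025/RpL32 (knockout) = 143.6 / 4.235 = 33.908
Fold change = 33.908 / 3.2022 = 10.5889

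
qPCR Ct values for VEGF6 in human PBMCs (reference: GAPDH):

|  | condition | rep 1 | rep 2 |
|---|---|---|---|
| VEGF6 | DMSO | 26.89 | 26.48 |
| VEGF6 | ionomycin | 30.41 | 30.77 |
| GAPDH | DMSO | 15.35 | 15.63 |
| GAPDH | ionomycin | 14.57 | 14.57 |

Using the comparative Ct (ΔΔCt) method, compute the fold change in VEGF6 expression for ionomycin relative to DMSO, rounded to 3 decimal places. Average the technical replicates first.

Mean Ct: VEGF6 DMSO 26.685; VEGF6 ionomycin 30.590; GAPDH DMSO 15.490; GAPDH ionomycin 14.570
ΔCt(DMSO) = 26.685 − 15.490 = 11.195
ΔCt(ionomycin) = 30.590 − 14.570 = 16.020
ΔΔCt = 16.020 − 11.195 = 4.825
Fold change = 2^(−4.825) = 0.0353

0.035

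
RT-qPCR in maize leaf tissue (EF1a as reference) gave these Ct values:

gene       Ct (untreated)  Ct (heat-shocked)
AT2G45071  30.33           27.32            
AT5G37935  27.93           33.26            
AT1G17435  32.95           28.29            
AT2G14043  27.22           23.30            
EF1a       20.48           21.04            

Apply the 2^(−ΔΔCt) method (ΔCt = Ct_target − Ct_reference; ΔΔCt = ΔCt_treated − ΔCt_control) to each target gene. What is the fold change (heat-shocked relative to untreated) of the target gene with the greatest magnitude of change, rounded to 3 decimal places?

AT2G45071: ΔΔCt = (27.32−21.04) − (30.33−20.48) = 6.28 − 9.85 = -3.57; fold change = 2^3.57 = 11.876
AT5G37935: ΔΔCt = (33.26−21.04) − (27.93−20.48) = 12.22 − 7.45 = 4.77; fold change = 2^-4.77 = 0.037
AT1G17435: ΔΔCt = (28.29−21.04) − (32.95−20.48) = 7.25 − 12.47 = -5.22; fold change = 2^5.22 = 37.271
AT2G14043: ΔΔCt = (23.30−21.04) − (27.22−20.48) = 2.26 − 6.74 = -4.48; fold change = 2^4.48 = 22.316
AT1G17435 has the largest |ΔΔCt| = 5.22.

37.271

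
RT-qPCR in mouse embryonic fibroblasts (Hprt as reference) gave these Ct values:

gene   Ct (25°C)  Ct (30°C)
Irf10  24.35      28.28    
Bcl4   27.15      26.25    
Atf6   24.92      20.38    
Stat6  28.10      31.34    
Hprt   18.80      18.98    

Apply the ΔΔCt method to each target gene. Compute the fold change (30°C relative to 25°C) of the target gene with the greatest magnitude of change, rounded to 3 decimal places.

26.355

Irf10: ΔΔCt = (28.28−18.98) − (24.35−18.80) = 9.30 − 5.55 = 3.75; fold change = 2^-3.75 = 0.074
Bcl4: ΔΔCt = (26.25−18.98) − (27.15−18.80) = 7.27 − 8.35 = -1.08; fold change = 2^1.08 = 2.114
Atf6: ΔΔCt = (20.38−18.98) − (24.92−18.80) = 1.40 − 6.12 = -4.72; fold change = 2^4.72 = 26.355
Stat6: ΔΔCt = (31.34−18.98) − (28.10−18.80) = 12.36 − 9.30 = 3.06; fold change = 2^-3.06 = 0.120
Atf6 has the largest |ΔΔCt| = 4.72.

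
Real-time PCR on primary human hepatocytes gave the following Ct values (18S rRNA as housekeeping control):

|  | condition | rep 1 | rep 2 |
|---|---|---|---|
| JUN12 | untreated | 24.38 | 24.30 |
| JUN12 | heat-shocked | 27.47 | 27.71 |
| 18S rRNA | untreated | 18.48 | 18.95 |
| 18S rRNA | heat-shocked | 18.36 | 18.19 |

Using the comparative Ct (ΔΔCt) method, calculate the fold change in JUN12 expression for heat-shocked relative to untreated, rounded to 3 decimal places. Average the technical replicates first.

0.077

Mean Ct: JUN12 untreated 24.340; JUN12 heat-shocked 27.590; 18S rRNA untreated 18.715; 18S rRNA heat-shocked 18.275
ΔCt(untreated) = 24.340 − 18.715 = 5.625
ΔCt(heat-shocked) = 27.590 − 18.275 = 9.315
ΔΔCt = 9.315 − 5.625 = 3.690
Fold change = 2^(−3.690) = 0.0775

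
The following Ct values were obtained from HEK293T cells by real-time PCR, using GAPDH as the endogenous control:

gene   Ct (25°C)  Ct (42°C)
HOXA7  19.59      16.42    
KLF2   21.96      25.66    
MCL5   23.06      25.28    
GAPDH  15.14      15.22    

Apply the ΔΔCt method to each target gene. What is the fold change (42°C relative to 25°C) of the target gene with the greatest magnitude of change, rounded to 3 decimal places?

0.081

HOXA7: ΔΔCt = (16.42−15.22) − (19.59−15.14) = 1.20 − 4.45 = -3.25; fold change = 2^3.25 = 9.514
KLF2: ΔΔCt = (25.66−15.22) − (21.96−15.14) = 10.44 − 6.82 = 3.62; fold change = 2^-3.62 = 0.081
MCL5: ΔΔCt = (25.28−15.22) − (23.06−15.14) = 10.06 − 7.92 = 2.14; fold change = 2^-2.14 = 0.227
KLF2 has the largest |ΔΔCt| = 3.62.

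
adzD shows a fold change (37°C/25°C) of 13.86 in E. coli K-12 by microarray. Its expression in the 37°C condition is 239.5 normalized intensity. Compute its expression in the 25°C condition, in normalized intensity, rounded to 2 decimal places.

17.28

25°C expression = 239.5 / 13.86 = 17.28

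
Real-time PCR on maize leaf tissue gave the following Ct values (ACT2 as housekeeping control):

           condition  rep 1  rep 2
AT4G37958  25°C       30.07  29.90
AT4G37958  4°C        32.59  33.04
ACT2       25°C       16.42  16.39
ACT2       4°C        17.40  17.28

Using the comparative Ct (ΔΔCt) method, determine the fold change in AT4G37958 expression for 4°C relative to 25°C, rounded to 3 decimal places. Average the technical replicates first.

Mean Ct: AT4G37958 25°C 29.985; AT4G37958 4°C 32.815; ACT2 25°C 16.405; ACT2 4°C 17.340
ΔCt(25°C) = 29.985 − 16.405 = 13.580
ΔCt(4°C) = 32.815 − 17.340 = 15.475
ΔΔCt = 15.475 − 13.580 = 1.895
Fold change = 2^(−1.895) = 0.2689

0.269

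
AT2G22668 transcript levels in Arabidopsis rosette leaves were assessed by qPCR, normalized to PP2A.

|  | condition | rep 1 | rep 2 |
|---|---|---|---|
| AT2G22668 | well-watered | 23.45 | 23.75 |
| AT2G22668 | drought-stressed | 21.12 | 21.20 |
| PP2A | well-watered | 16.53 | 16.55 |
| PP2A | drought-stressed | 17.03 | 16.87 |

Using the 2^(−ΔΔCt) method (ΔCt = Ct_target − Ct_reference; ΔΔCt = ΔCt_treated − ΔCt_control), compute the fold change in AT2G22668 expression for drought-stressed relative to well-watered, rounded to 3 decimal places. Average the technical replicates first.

7.210

Mean Ct: AT2G22668 well-watered 23.600; AT2G22668 drought-stressed 21.160; PP2A well-watered 16.540; PP2A drought-stressed 16.950
ΔCt(well-watered) = 23.600 − 16.540 = 7.060
ΔCt(drought-stressed) = 21.160 − 16.950 = 4.210
ΔΔCt = 4.210 − 7.060 = -2.850
Fold change = 2^(−(-2.850)) = 2^2.850 = 7.2100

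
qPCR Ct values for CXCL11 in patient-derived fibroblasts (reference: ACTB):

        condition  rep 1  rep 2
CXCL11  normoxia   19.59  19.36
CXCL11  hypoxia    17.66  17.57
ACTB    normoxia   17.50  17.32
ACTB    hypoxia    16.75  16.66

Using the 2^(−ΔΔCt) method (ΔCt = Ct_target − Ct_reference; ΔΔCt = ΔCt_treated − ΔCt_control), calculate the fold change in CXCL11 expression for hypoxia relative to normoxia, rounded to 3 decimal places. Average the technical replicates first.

2.227

Mean Ct: CXCL11 normoxia 19.475; CXCL11 hypoxia 17.615; ACTB normoxia 17.410; ACTB hypoxia 16.705
ΔCt(normoxia) = 19.475 − 17.410 = 2.065
ΔCt(hypoxia) = 17.615 − 16.705 = 0.910
ΔΔCt = 0.910 − 2.065 = -1.155
Fold change = 2^(−(-1.155)) = 2^1.155 = 2.2268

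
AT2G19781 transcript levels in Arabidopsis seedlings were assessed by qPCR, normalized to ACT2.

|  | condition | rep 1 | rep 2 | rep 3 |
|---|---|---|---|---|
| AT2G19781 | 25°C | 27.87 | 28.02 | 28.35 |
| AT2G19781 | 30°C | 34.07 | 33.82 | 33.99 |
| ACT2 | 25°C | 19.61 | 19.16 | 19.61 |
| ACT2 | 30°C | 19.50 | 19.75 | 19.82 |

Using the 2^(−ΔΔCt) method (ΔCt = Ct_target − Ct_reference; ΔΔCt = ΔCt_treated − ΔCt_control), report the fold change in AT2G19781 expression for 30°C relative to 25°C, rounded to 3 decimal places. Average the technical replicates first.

0.020

Mean Ct: AT2G19781 25°C 28.080; AT2G19781 30°C 33.960; ACT2 25°C 19.460; ACT2 30°C 19.690
ΔCt(25°C) = 28.080 − 19.460 = 8.620
ΔCt(30°C) = 33.960 − 19.690 = 14.270
ΔΔCt = 14.270 − 8.620 = 5.650
Fold change = 2^(−5.650) = 0.0199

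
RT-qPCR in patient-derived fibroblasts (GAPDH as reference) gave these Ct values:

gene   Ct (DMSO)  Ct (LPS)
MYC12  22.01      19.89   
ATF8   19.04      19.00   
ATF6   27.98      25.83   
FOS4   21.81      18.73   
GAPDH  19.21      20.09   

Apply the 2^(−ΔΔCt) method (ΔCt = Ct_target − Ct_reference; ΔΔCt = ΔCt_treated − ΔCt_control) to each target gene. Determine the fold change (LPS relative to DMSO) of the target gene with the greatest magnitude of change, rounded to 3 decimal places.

MYC12: ΔΔCt = (19.89−20.09) − (22.01−19.21) = -0.20 − 2.80 = -3.00; fold change = 2^3.00 = 8.000
ATF8: ΔΔCt = (19.00−20.09) − (19.04−19.21) = -1.09 − (-0.17) = -0.92; fold change = 2^0.92 = 1.892
ATF6: ΔΔCt = (25.83−20.09) − (27.98−19.21) = 5.74 − 8.77 = -3.03; fold change = 2^3.03 = 8.168
FOS4: ΔΔCt = (18.73−20.09) − (21.81−19.21) = -1.36 − 2.60 = -3.96; fold change = 2^3.96 = 15.562
FOS4 has the largest |ΔΔCt| = 3.96.

15.562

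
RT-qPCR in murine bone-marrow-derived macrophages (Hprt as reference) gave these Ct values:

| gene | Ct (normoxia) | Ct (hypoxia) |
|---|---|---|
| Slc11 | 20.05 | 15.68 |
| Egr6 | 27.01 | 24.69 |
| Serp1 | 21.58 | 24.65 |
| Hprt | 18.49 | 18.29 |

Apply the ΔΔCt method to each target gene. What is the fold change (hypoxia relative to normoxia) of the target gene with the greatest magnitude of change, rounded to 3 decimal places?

Slc11: ΔΔCt = (15.68−18.29) − (20.05−18.49) = -2.61 − 1.56 = -4.17; fold change = 2^4.17 = 18.001
Egr6: ΔΔCt = (24.69−18.29) − (27.01−18.49) = 6.40 − 8.52 = -2.12; fold change = 2^2.12 = 4.347
Serp1: ΔΔCt = (24.65−18.29) − (21.58−18.49) = 6.36 − 3.09 = 3.27; fold change = 2^-3.27 = 0.104
Slc11 has the largest |ΔΔCt| = 4.17.

18.001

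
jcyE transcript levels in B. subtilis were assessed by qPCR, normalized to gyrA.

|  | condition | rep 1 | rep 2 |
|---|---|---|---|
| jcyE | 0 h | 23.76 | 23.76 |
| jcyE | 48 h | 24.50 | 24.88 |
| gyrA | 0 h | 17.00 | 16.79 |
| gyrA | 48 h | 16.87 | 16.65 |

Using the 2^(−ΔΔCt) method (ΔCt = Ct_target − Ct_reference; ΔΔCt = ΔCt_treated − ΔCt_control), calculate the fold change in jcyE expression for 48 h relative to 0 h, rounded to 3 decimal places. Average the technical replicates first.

Mean Ct: jcyE 0 h 23.760; jcyE 48 h 24.690; gyrA 0 h 16.895; gyrA 48 h 16.760
ΔCt(0 h) = 23.760 − 16.895 = 6.865
ΔCt(48 h) = 24.690 − 16.760 = 7.930
ΔΔCt = 7.930 − 6.865 = 1.065
Fold change = 2^(−1.065) = 0.4780

0.478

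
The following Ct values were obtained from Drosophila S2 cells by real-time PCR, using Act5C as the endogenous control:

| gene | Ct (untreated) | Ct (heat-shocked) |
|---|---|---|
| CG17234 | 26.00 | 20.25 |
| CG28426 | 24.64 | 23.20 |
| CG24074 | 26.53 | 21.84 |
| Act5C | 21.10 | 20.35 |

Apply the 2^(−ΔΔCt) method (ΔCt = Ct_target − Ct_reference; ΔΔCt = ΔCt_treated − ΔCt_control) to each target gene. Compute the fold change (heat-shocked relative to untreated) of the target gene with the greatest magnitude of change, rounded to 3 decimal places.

32.000

CG17234: ΔΔCt = (20.25−20.35) − (26.00−21.10) = -0.10 − 4.90 = -5.00; fold change = 2^5.00 = 32.000
CG28426: ΔΔCt = (23.20−20.35) − (24.64−21.10) = 2.85 − 3.54 = -0.69; fold change = 2^0.69 = 1.613
CG24074: ΔΔCt = (21.84−20.35) − (26.53−21.10) = 1.49 − 5.43 = -3.94; fold change = 2^3.94 = 15.348
CG17234 has the largest |ΔΔCt| = 5.00.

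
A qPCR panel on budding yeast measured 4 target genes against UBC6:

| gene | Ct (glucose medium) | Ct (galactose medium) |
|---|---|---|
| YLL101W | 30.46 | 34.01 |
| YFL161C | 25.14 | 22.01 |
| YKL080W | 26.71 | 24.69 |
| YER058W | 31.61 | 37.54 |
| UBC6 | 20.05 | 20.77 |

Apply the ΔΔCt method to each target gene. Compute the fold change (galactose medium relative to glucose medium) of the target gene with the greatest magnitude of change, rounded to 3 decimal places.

0.027

YLL101W: ΔΔCt = (34.01−20.77) − (30.46−20.05) = 13.24 − 10.41 = 2.83; fold change = 2^-2.83 = 0.141
YFL161C: ΔΔCt = (22.01−20.77) − (25.14−20.05) = 1.24 − 5.09 = -3.85; fold change = 2^3.85 = 14.420
YKL080W: ΔΔCt = (24.69−20.77) − (26.71−20.05) = 3.92 − 6.66 = -2.74; fold change = 2^2.74 = 6.681
YER058W: ΔΔCt = (37.54−20.77) − (31.61−20.05) = 16.77 − 11.56 = 5.21; fold change = 2^-5.21 = 0.027
YER058W has the largest |ΔΔCt| = 5.21.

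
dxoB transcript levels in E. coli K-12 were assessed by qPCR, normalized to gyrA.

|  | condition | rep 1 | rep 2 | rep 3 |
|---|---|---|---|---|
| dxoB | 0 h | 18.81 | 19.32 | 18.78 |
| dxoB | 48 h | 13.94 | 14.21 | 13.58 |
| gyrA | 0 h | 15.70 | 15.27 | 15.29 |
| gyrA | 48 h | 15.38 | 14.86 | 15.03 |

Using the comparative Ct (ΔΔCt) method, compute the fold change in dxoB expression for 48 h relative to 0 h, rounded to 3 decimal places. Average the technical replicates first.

Mean Ct: dxoB 0 h 18.970; dxoB 48 h 13.910; gyrA 0 h 15.420; gyrA 48 h 15.090
ΔCt(0 h) = 18.970 − 15.420 = 3.550
ΔCt(48 h) = 13.910 − 15.090 = -1.180
ΔΔCt = -1.180 − 3.550 = -4.730
Fold change = 2^(−(-4.730)) = 2^4.730 = 26.5382

26.538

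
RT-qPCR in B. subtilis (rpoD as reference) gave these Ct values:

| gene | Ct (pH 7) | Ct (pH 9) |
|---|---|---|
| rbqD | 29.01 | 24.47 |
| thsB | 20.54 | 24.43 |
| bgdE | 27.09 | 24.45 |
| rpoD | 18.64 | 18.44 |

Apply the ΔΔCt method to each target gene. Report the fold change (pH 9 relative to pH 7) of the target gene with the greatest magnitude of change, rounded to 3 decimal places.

20.252

rbqD: ΔΔCt = (24.47−18.44) − (29.01−18.64) = 6.03 − 10.37 = -4.34; fold change = 2^4.34 = 20.252
thsB: ΔΔCt = (24.43−18.44) − (20.54−18.64) = 5.99 − 1.90 = 4.09; fold change = 2^-4.09 = 0.059
bgdE: ΔΔCt = (24.45−18.44) − (27.09−18.64) = 6.01 − 8.45 = -2.44; fold change = 2^2.44 = 5.426
rbqD has the largest |ΔΔCt| = 4.34.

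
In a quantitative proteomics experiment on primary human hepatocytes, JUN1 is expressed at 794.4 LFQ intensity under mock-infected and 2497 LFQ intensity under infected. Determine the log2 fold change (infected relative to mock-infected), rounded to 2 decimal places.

1.65

Fold change = 2497 / 794.4 = 3.1433
log2(3.1433) = 1.652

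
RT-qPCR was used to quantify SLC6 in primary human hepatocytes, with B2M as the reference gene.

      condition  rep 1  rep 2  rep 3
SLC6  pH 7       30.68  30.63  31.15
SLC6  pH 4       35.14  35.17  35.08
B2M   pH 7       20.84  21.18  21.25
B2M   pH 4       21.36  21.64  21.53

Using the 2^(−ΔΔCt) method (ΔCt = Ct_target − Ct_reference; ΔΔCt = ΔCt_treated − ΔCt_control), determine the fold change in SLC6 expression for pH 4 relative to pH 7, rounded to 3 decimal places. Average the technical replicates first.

0.067

Mean Ct: SLC6 pH 7 30.820; SLC6 pH 4 35.130; B2M pH 7 21.090; B2M pH 4 21.510
ΔCt(pH 7) = 30.820 − 21.090 = 9.730
ΔCt(pH 4) = 35.130 − 21.510 = 13.620
ΔΔCt = 13.620 − 9.730 = 3.890
Fold change = 2^(−3.890) = 0.0675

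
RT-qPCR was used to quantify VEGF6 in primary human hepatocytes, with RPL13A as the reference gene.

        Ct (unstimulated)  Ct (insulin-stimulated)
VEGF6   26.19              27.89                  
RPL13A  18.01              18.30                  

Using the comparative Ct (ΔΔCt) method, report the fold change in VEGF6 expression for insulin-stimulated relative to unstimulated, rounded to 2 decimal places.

0.38

ΔCt(unstimulated) = 26.190 − 18.010 = 8.180
ΔCt(insulin-stimulated) = 27.890 − 18.300 = 9.590
ΔΔCt = 9.590 − 8.180 = 1.410
Fold change = 2^(−1.410) = 0.376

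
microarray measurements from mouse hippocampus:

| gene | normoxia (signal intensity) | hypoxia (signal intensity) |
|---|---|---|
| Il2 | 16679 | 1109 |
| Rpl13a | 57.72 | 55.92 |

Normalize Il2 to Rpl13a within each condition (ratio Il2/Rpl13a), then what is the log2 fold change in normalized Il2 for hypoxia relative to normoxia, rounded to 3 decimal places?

-3.865

Il2/Rpl13a (normoxia) = 16679 / 57.72 = 288.96
Il2/Rpl13a (hypoxia) = 1109 / 55.92 = 19.832
Fold change = 19.832 / 288.96 = 0.0686
log2(0.0686) = -3.8650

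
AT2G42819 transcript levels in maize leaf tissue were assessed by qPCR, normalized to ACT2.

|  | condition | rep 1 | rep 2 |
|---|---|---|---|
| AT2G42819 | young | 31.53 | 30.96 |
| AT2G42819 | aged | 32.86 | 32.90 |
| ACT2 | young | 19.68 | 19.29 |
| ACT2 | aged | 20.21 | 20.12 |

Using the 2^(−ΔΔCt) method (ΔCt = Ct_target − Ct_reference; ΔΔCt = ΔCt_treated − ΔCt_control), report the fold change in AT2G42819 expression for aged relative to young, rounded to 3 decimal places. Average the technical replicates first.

0.516

Mean Ct: AT2G42819 young 31.245; AT2G42819 aged 32.880; ACT2 young 19.485; ACT2 aged 20.165
ΔCt(young) = 31.245 − 19.485 = 11.760
ΔCt(aged) = 32.880 − 20.165 = 12.715
ΔΔCt = 12.715 − 11.760 = 0.955
Fold change = 2^(−0.955) = 0.5158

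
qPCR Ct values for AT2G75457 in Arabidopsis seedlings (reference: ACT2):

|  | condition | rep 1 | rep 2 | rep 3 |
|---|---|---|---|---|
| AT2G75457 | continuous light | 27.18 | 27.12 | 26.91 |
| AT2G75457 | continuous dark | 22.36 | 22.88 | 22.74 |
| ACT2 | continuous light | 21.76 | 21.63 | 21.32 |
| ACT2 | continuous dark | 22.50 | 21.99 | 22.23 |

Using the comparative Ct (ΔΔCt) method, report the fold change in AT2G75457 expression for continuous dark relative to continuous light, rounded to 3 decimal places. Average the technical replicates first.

Mean Ct: AT2G75457 continuous light 27.070; AT2G75457 continuous dark 22.660; ACT2 continuous light 21.570; ACT2 continuous dark 22.240
ΔCt(continuous light) = 27.070 − 21.570 = 5.500
ΔCt(continuous dark) = 22.660 − 22.240 = 0.420
ΔΔCt = 0.420 − 5.500 = -5.080
Fold change = 2^(−(-5.080)) = 2^5.080 = 33.8246

33.825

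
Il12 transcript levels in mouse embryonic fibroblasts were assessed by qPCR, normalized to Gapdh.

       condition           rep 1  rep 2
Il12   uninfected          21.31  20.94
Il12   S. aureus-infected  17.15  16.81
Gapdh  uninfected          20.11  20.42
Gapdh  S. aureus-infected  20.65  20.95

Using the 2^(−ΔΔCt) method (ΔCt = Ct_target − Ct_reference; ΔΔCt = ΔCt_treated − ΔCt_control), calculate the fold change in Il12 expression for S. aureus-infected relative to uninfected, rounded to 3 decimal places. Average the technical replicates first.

25.634

Mean Ct: Il12 uninfected 21.125; Il12 S. aureus-infected 16.980; Gapdh uninfected 20.265; Gapdh S. aureus-infected 20.800
ΔCt(uninfected) = 21.125 − 20.265 = 0.860
ΔCt(S. aureus-infected) = 16.980 − 20.800 = -3.820
ΔΔCt = -3.820 − 0.860 = -4.680
Fold change = 2^(−(-4.680)) = 2^4.680 = 25.6342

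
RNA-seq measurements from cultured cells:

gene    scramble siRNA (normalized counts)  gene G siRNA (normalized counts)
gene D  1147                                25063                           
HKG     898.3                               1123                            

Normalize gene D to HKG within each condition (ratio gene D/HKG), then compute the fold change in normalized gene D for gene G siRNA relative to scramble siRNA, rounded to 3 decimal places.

gene D/HKG (scramble siRNA) = 1147 / 898.3 = 1.2769
gene D/HKG (gene G siRNA) = 25063 / 1123 = 22.318
Fold change = 22.318 / 1.2769 = 17.4788

17.479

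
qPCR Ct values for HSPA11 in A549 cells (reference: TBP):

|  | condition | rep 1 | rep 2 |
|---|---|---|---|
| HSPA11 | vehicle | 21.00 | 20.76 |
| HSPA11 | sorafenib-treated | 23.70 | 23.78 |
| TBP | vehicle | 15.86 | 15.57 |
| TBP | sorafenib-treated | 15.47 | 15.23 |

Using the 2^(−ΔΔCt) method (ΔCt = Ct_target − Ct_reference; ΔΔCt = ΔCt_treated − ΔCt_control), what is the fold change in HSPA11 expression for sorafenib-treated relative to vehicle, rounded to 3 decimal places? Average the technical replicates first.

Mean Ct: HSPA11 vehicle 20.880; HSPA11 sorafenib-treated 23.740; TBP vehicle 15.715; TBP sorafenib-treated 15.350
ΔCt(vehicle) = 20.880 − 15.715 = 5.165
ΔCt(sorafenib-treated) = 23.740 − 15.350 = 8.390
ΔΔCt = 8.390 − 5.165 = 3.225
Fold change = 2^(−3.225) = 0.1069

0.107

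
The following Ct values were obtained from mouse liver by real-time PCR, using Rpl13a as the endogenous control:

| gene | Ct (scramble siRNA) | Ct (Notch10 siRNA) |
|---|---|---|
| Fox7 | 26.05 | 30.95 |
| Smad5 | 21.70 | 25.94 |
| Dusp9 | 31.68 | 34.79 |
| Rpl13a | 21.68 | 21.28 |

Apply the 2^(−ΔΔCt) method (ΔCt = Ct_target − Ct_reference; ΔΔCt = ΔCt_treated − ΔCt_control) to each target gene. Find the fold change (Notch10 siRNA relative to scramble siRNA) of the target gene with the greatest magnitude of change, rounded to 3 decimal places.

Fox7: ΔΔCt = (30.95−21.28) − (26.05−21.68) = 9.67 − 4.37 = 5.30; fold change = 2^-5.30 = 0.025
Smad5: ΔΔCt = (25.94−21.28) − (21.70−21.68) = 4.66 − 0.02 = 4.64; fold change = 2^-4.64 = 0.040
Dusp9: ΔΔCt = (34.79−21.28) − (31.68−21.68) = 13.51 − 10.00 = 3.51; fold change = 2^-3.51 = 0.088
Fox7 has the largest |ΔΔCt| = 5.30.

0.025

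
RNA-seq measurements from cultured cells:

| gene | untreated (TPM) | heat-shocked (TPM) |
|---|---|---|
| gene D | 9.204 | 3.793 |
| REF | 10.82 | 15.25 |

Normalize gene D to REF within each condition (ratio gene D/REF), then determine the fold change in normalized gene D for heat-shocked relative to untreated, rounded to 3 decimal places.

gene D/REF (untreated) = 9.204 / 10.82 = 0.85065
gene D/REF (heat-shocked) = 3.793 / 15.25 = 0.24872
Fold change = 0.24872 / 0.85065 = 0.2924

0.292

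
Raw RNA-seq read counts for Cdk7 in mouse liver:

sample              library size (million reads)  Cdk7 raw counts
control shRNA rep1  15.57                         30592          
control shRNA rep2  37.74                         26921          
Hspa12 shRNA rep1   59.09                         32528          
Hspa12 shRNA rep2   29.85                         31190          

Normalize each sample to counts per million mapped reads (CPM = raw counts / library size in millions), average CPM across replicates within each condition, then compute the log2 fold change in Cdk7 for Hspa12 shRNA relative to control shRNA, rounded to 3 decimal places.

CPM(control shRNA rep1) = 30592 / 15.57 = 1964.8041
CPM(control shRNA rep2) = 26921 / 37.74 = 713.3280
CPM(Hspa12 shRNA rep1) = 32528 / 59.09 = 550.4823
CPM(Hspa12 shRNA rep2) = 31190 / 29.85 = 1044.8911
mean CPM(control shRNA) = 1339.0661; mean CPM(Hspa12 shRNA) = 797.6867
Fold change = 797.6867 / 1339.0661 = 0.59570
log2(0.59570) = -0.7473

-0.747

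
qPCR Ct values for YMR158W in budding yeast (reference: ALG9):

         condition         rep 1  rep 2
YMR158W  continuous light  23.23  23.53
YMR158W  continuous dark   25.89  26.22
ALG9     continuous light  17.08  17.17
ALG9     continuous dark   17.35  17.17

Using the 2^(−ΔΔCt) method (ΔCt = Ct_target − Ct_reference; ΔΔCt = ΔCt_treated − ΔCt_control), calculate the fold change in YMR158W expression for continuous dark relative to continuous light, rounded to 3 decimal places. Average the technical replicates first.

0.172

Mean Ct: YMR158W continuous light 23.380; YMR158W continuous dark 26.055; ALG9 continuous light 17.125; ALG9 continuous dark 17.260
ΔCt(continuous light) = 23.380 − 17.125 = 6.255
ΔCt(continuous dark) = 26.055 − 17.260 = 8.795
ΔΔCt = 8.795 − 6.255 = 2.540
Fold change = 2^(−2.540) = 0.1719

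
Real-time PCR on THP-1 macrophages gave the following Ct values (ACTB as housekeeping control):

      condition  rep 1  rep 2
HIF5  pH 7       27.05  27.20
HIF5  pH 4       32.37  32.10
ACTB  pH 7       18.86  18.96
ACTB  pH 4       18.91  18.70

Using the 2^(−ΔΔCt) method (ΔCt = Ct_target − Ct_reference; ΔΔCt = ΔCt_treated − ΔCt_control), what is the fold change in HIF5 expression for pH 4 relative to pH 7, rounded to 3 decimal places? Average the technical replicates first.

Mean Ct: HIF5 pH 7 27.125; HIF5 pH 4 32.235; ACTB pH 7 18.910; ACTB pH 4 18.805
ΔCt(pH 7) = 27.125 − 18.910 = 8.215
ΔCt(pH 4) = 32.235 − 18.805 = 13.430
ΔΔCt = 13.430 − 8.215 = 5.215
Fold change = 2^(−5.215) = 0.0269

0.027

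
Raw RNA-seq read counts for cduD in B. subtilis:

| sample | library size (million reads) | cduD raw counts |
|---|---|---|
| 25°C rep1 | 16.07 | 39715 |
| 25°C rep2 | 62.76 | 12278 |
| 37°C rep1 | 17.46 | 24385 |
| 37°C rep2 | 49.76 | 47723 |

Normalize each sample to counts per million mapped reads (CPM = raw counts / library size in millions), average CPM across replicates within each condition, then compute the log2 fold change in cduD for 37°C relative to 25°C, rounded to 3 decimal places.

CPM(25°C rep1) = 39715 / 16.07 = 2471.3752
CPM(25°C rep2) = 12278 / 62.76 = 195.6342
CPM(37°C rep1) = 24385 / 17.46 = 1396.6208
CPM(37°C rep2) = 47723 / 49.76 = 959.0635
mean CPM(25°C) = 1333.5047; mean CPM(37°C) = 1177.8422
Fold change = 1177.8422 / 1333.5047 = 0.88327
log2(0.88327) = -0.1791

-0.179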